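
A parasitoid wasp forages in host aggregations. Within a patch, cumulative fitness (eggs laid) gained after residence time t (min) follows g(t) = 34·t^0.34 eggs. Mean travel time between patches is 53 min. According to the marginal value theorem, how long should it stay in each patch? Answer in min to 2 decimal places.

By the marginal value theorem, leave when the instantaneous gain rate g'(t) equals the habitat-wide average g(t)/(T + t).
g'(t) = 0.34·34·t^-0.66. Setting 0.34·34·t^-0.66 = 34·t^0.34/(53+t) gives 0.34(53+t) = t, so 0.66·t = 0.34×53.
t* = 0.34×53/0.66 = 27.3 min.

27.30 min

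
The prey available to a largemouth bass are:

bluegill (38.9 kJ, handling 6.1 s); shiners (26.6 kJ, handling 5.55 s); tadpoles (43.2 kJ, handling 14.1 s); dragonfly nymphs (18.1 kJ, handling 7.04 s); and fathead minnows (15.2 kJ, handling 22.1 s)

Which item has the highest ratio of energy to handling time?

bluegill

In descending order of E/h:
bluegill: 38.9/6.1 = 6.38 kJ/s
shiners: 26.6/5.55 = 4.79 kJ/s
tadpoles: 43.2/14.1 = 3.06 kJ/s
dragonfly nymphs: 18.1/7.04 = 2.57 kJ/s
fathead minnows: 15.2/22.1 = 0.688 kJ/s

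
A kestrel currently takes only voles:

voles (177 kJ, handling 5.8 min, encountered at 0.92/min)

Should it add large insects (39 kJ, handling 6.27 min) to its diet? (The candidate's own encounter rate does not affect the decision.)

Intake rate on the current diet: R = (0.92×177) / (1 + 0.92×5.8) = 162.8/6.336 = 25.7 kJ/min.
Profitability of large insects: 39/6.27 = 6.22 kJ/min.
Since 6.22 < R, time spent handling large insects is better spent searching.

No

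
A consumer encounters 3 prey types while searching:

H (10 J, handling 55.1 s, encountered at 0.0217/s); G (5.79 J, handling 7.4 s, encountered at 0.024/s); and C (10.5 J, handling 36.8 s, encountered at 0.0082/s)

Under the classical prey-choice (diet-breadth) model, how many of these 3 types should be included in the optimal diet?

3

Profitabilities (E/h, J/s): G 0.782, C 0.285, H 0.181. Add prey in this order while the next type's profitability exceeds the intake rate on those already taken.
Rate on top 1: 0.118. C: 0.285 > 0.118 → include.
Rate on top 2: 0.1521. H: 0.181 > 0.1521 → include.
Optimal diet: G, C, H — 3 of 3 types.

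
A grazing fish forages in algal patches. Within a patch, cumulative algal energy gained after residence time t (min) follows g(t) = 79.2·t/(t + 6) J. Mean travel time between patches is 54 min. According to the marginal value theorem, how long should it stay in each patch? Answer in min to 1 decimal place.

By the marginal value theorem, leave when the instantaneous gain rate g'(t) equals the habitat-wide average g(t)/(T + t).
g'(t) = 79.2·6/(t + 6)². Setting 79.2·6/(t+6)² = 79.2t/[(t+6)(54+t)] gives 6(54+t) = t(t+6), so t² = 6×54 = 324.
t* = √324 = 18 min.

18.0 min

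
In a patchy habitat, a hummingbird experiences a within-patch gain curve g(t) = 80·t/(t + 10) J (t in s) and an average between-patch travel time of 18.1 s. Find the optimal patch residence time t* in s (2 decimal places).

Maximise g(t)/(T+t): set derivative to zero → g'(t)(T+t) = g(t).
g'(t) = 80·10/(t + 10)². Setting 80·10/(t+10)² = 80t/[(t+10)(18.1+t)] gives 10(18.1+t) = t(t+10), so t² = 10×18.1 = 181.
t* = √181 = 13.45 s.

13.45 s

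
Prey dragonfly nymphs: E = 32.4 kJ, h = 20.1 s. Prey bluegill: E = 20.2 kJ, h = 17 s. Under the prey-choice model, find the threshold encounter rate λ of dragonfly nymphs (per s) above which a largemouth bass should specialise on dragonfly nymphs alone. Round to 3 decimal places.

0.140 per s

At the threshold, the rate on dragonfly nymphs alone equals the profitability of bluegill: λ·32.4/(1 + λ·20.1) = 20.2/17 = 1.188.
Rearranging, λ(32.4 − 1.188×20.1) = 1.188, so λ = 1.188/8.516 = 0.1395 per s.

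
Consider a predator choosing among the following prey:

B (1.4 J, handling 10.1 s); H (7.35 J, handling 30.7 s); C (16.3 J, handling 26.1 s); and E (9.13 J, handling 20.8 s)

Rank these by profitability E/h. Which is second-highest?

Profitability E/h (J/s): B = 1.4/10.1 = 0.139, H = 7.35/30.7 = 0.239, C = 16.3/26.1 = 0.625, E = 9.13/20.8 = 0.439.
Ranked: C > E > H > B.

E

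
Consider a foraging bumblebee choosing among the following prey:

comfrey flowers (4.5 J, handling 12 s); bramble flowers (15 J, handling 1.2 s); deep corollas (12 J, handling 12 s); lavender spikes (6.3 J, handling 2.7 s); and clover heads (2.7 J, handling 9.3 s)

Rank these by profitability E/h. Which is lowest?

clover heads

Profitability E/h (J/s): comfrey flowers = 4.5/12 = 0.375, bramble flowers = 15/1.2 = 12.5, deep corollas = 12/12 = 1, lavender spikes = 6.3/2.7 = 2.33, clover heads = 2.7/9.3 = 0.29.
Ranked: bramble flowers > lavender spikes > deep corollas > comfrey flowers > clover heads.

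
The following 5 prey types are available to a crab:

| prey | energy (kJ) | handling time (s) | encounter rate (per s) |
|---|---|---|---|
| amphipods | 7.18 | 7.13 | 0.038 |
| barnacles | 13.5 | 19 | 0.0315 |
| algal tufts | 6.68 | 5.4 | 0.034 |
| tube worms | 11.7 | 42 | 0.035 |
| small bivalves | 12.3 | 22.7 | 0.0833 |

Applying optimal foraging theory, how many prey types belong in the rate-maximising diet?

4

Rank by E/h (kJ/s): algal tufts 1.24, amphipods 1.01, barnacles 0.711, small bivalves 0.542, tube worms 0.279. Include each in turn until the next type's E/h falls below the running intake rate.
Rate on top 1: 0.1919. amphipods: 1.01 > 0.1919 → include.
Rate on top 2: 0.3437. barnacles: 0.711 > 0.3437 → include.
Rate on top 3: 0.4507. small bivalves: 0.542 > 0.4507 → include.
Rate on top 4: 0.4944. tube worms: 0.279 < 0.4944 → exclude; stop.
Optimal diet: algal tufts, amphipods, barnacles, small bivalves — 4 of 5 types.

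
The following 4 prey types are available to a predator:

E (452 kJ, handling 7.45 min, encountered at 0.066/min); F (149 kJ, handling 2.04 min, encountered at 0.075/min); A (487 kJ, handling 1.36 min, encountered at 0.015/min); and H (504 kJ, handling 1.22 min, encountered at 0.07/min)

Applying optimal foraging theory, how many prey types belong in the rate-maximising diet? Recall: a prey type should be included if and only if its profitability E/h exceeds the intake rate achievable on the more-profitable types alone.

4

Profitabilities (E/h, kJ/min): H 413, A 358, F 73, E 60.7. Add prey in this order while the next type's profitability exceeds the intake rate on those already taken.
Rate on top 1: 32.5. A: 358 > 32.5 → include.
Rate on top 2: 38.51. F: 73 > 38.51 → include.
Rate on top 3: 42.71. E: 60.7 > 42.71 → include.
Optimal diet: H, A, F, E — 4 of 4 types.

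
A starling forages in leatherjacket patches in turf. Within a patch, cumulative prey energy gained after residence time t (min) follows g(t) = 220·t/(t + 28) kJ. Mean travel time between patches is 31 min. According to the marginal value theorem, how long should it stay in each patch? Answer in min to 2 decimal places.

29.46 min

Maximise g(t)/(T+t): set derivative to zero → g'(t)(T+t) = g(t).
g'(t) = 220·28/(t + 28)². Setting 220·28/(t+28)² = 220t/[(t+28)(31+t)] gives 28(31+t) = t(t+28), so t² = 28×31 = 868.
t* = √868 = 29.46 min.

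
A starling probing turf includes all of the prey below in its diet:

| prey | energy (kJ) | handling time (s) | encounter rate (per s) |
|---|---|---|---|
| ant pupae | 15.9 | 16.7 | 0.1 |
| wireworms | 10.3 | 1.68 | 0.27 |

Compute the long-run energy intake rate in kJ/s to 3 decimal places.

R = (0.1×15.9 + 0.27×10.3) / (1 + 0.1×16.7 + 0.27×1.68) = 4.371/3.124 = 1.399 kJ/s.

1.399 kJ/s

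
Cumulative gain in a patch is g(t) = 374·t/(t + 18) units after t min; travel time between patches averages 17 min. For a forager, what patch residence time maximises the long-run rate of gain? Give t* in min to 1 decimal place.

Optimal t* satisfies g'(t*) = g(t*)/(T + t*).
g'(t) = 374·18/(t + 18)². Setting 374·18/(t+18)² = 374t/[(t+18)(17+t)] gives 18(17+t) = t(t+18), so t² = 18×17 = 306.
t* = √306 = 17.49 min.

17.5 min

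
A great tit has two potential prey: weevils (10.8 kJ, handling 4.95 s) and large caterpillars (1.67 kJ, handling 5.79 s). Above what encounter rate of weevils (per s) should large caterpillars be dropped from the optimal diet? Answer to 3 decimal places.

0.031 per s

At the threshold, the rate on weevils alone equals the profitability of large caterpillars: λ·10.8/(1 + λ·4.95) = 1.67/5.79 = 0.2884.
Rearranging, λ(10.8 − 0.2884×4.95) = 0.2884, so λ = 0.2884/9.372 = 0.03077 per s.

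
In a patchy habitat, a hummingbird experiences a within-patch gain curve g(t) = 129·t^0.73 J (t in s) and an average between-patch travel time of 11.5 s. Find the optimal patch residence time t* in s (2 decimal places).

Optimal t* satisfies g'(t*) = g(t*)/(T + t*).
g'(t) = 0.73·129·t^-0.27. Setting 0.73·129·t^-0.27 = 129·t^0.73/(11.5+t) gives 0.73(11.5+t) = t, so 0.27·t = 0.73×11.5.
t* = 0.73×11.5/0.27 = 31.09 s.

31.09 s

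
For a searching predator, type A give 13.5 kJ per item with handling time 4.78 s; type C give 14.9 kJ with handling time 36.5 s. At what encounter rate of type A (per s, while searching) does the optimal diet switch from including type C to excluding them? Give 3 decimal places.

0.035 per s

The zero-one rule: include type C iff E₂/h₂ > λE₁/(1+λh₁). Equality gives the switch point.
λE₁h₂ = E₂ + λE₂h₁ ⇒ λ = E₂/(E₁h₂ − E₂h₁) = 14.9/(492.8 − 71.22) = 0.03535 per s.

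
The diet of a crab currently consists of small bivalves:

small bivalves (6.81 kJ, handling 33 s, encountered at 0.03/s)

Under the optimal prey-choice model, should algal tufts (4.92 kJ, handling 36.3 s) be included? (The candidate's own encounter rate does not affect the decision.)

On small bivalves alone, R = ΣλE/(1+Σλh) = 0.2043/1.99 = 0.1027 kJ/s.
Profitability of algal tufts: 4.92/36.3 = 0.1355 kJ/s.
Since 0.1355 > R, including algal tufts increases the long-run rate.

Yes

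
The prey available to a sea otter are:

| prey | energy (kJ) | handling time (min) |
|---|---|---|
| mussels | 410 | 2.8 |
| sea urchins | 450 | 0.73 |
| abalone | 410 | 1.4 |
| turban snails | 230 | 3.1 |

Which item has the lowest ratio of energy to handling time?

In descending order of E/h:
sea urchins: 450/0.73 = 616 kJ/min
abalone: 410/1.4 = 293 kJ/min
mussels: 410/2.8 = 146 kJ/min
turban snails: 230/3.1 = 74.2 kJ/min

turban snails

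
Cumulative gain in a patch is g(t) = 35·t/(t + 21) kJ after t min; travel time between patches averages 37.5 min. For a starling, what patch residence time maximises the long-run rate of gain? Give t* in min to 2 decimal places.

Maximise g(t)/(T+t): set derivative to zero → g'(t)(T+t) = g(t).
g'(t) = 35·21/(t + 21)². Setting 35·21/(t+21)² = 35t/[(t+21)(37.5+t)] gives 21(37.5+t) = t(t+21), so t² = 21×37.5 = 787.5.
t* = √787.5 = 28.06 min.

28.06 min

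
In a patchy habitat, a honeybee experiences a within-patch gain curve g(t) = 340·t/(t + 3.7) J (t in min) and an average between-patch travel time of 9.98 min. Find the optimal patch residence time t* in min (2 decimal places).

Optimal t* satisfies g'(t*) = g(t*)/(T + t*).
g'(t) = 340·3.7/(t + 3.7)². Setting 340·3.7/(t+3.7)² = 340t/[(t+3.7)(9.98+t)] gives 3.7(9.98+t) = t(t+3.7), so t² = 3.7×9.98 = 36.93.
t* = √36.93 = 6.077 min.

6.08 min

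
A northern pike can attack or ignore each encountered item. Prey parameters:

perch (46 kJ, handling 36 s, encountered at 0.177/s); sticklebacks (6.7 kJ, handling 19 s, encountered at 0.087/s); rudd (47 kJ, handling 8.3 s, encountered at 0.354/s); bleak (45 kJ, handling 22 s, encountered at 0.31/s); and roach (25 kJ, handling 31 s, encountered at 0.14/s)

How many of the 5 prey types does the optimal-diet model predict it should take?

Rank by E/h (kJ/s): rudd 5.66, bleak 2.05, perch 1.28, roach 0.806, sticklebacks 0.353. Include each in turn until the next type's E/h falls below the running intake rate.
Rate on top 1: 4.225. bleak: 2.05 < 4.225 → exclude; stop.
Optimal diet: rudd — 1 of 5 types.

1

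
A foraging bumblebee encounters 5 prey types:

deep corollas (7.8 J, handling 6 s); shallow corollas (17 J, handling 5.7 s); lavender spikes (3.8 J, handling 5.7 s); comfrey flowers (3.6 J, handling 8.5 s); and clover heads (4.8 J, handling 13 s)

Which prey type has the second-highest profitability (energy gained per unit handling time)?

In descending order of E/h:
shallow corollas: 17/5.7 = 2.98 J/s
deep corollas: 7.8/6 = 1.3 J/s
lavender spikes: 3.8/5.7 = 0.667 J/s
comfrey flowers: 3.6/8.5 = 0.424 J/s
clover heads: 4.8/13 = 0.369 J/s

deep corollas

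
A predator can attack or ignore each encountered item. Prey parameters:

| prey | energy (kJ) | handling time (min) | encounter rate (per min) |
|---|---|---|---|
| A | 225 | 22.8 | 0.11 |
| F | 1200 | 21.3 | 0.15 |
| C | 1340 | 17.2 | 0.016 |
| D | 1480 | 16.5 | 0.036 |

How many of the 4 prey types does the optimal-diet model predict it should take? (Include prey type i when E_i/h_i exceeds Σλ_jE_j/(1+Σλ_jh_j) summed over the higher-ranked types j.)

Profitabilities (E/h, kJ/min): D 89.7, C 77.9, F 56.3, A 9.87. Add prey in this order while the next type's profitability exceeds the intake rate on those already taken.
Rate on top 1: 33.43. C: 77.9 > 33.43 → include.
Rate on top 2: 39.97. F: 56.3 > 39.97 → include.
Rate on top 3: 50.3. A: 9.87 < 50.3 → exclude; stop.
Optimal diet: D, C, F — 3 of 4 types.

3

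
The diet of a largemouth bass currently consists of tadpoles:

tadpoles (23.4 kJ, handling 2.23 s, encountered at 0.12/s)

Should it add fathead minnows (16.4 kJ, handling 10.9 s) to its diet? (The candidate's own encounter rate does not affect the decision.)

Intake rate on the current diet: R = (0.12×23.4) / (1 + 0.12×2.23) = 2.808/1.268 = 2.215 kJ/s.
fathead minnows: E/h = 16.4/10.9 = 1.505 kJ/s.
1.505 < 2.215, so adding fathead minnows would lower the average — exclude it.

No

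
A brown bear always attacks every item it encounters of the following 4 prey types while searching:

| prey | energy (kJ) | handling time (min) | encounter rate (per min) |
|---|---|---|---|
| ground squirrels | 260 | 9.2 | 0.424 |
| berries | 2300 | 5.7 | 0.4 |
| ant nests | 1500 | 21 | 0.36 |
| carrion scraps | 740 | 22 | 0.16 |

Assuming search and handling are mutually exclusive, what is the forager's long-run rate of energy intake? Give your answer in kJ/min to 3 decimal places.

R = (0.424×260 + 0.4×2300 + 0.36×1500 + 0.16×740) / (1 + 0.424×9.2 + 0.4×5.7 + 0.36×21 + 0.16×22) = 1689/18.26 = 92.47 kJ/min.

92.473 kJ/min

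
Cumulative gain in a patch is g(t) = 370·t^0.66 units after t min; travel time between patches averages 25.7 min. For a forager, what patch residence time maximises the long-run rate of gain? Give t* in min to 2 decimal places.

Maximise g(t)/(T+t): set derivative to zero → g'(t)(T+t) = g(t).
g'(t) = 0.66·370·t^-0.34. Setting 0.66·370·t^-0.34 = 370·t^0.66/(25.7+t) gives 0.66(25.7+t) = t, so 0.34·t = 0.66×25.7.
t* = 0.66×25.7/0.34 = 49.89 min.

49.89 min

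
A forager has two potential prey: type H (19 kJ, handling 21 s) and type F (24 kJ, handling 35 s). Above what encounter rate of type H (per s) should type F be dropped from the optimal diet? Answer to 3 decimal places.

0.149 per s

At the threshold, the rate on type H alone equals the profitability of type F: λ·19/(1 + λ·21) = 24/35 = 0.6857.
Rearranging, λ(19 − 0.6857×21) = 0.6857, so λ = 0.6857/4.6 = 0.1491 per s.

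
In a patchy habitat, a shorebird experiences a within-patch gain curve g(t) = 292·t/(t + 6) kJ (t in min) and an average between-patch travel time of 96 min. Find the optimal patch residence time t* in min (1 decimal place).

24.0 min

By the marginal value theorem, leave when the instantaneous gain rate g'(t) equals the habitat-wide average g(t)/(T + t).
g'(t) = 292·6/(t + 6)². Setting 292·6/(t+6)² = 292t/[(t+6)(96+t)] gives 6(96+t) = t(t+6), so t² = 6×96 = 576.
t* = √576 = 24 min.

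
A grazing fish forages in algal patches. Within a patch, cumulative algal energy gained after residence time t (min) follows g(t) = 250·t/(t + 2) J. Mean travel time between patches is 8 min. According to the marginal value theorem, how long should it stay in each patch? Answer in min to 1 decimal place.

Optimal t* satisfies g'(t*) = g(t*)/(T + t*).
g'(t) = 250·2/(t + 2)². Setting 250·2/(t+2)² = 250t/[(t+2)(8+t)] gives 2(8+t) = t(t+2), so t² = 2×8 = 16.
t* = √16 = 4 min.

4.0 min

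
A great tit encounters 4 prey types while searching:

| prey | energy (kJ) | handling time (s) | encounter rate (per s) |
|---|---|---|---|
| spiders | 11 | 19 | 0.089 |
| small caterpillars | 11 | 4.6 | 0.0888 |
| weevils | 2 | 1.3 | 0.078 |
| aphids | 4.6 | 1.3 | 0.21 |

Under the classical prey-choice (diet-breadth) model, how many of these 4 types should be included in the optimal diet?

3

E/h in descending order: aphids 3.54, small caterpillars 2.39, weevils 1.54, spiders 0.579 kJ/s. The optimal diet is the largest prefix of this list for which every included type satisfies E_i/h_i > R on the types above it.
Rate on top 1: 0.7588. small caterpillars: 2.39 > 0.7588 → include.
Rate on top 2: 1.155. weevils: 1.54 > 1.155 → include.
Rate on top 3: 1.177. spiders: 0.579 < 1.177 → exclude; stop.
Optimal diet: aphids, small caterpillars, weevils — 3 of 4 types.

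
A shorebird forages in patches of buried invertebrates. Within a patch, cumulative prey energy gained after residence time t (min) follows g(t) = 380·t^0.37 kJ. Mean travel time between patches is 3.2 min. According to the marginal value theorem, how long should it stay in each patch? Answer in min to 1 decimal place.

By the marginal value theorem, leave when the instantaneous gain rate g'(t) equals the habitat-wide average g(t)/(T + t).
g'(t) = 0.37·380·t^-0.63. Setting 0.37·380·t^-0.63 = 380·t^0.37/(3.2+t) gives 0.37(3.2+t) = t, so 0.63·t = 0.37×3.2.
t* = 0.37×3.2/0.63 = 1.879 min.

1.9 min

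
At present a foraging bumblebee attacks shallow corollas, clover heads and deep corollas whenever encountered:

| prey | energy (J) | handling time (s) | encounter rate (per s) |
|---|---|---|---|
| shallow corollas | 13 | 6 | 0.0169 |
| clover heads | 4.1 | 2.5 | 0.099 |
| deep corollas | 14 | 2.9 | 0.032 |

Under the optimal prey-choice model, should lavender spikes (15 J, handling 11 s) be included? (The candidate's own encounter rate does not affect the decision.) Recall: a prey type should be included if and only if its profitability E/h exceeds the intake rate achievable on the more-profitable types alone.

Yes

Intake rate on the current diet: R = (0.0169×13 + 0.099×4.1 + 0.032×14) / (1 + 0.0169×6 + 0.099×2.5 + 0.032×2.9) = 1.074/1.442 = 0.7447 J/s.
lavender spikes: E/h = 15/11 = 1.364 J/s.
Since 1.364 > R, including lavender spikes increases the long-run rate.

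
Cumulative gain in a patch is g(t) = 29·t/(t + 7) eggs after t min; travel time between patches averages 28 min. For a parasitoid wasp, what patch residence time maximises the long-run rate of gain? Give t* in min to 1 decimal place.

14.0 min

Optimal t* satisfies g'(t*) = g(t*)/(T + t*).
g'(t) = 29·7/(t + 7)². Setting 29·7/(t+7)² = 29t/[(t+7)(28+t)] gives 7(28+t) = t(t+7), so t² = 7×28 = 196.
t* = √196 = 14 min.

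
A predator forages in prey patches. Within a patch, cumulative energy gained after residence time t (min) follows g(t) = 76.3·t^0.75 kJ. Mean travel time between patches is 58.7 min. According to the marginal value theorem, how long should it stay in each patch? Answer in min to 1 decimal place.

By the marginal value theorem, leave when the instantaneous gain rate g'(t) equals the habitat-wide average g(t)/(T + t).
g'(t) = 0.75·76.3·t^-0.25. Setting 0.75·76.3·t^-0.25 = 76.3·t^0.75/(58.7+t) gives 0.75(58.7+t) = t, so 0.25·t = 0.75×58.7.
t* = 0.75×58.7/0.25 = 176.1 min.

176.1 min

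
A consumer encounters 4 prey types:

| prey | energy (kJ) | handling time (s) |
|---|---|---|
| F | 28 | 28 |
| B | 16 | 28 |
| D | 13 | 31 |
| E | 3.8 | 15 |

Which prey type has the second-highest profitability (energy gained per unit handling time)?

B

Profitability E/h (kJ/s): F = 28/28 = 1, B = 16/28 = 0.571, D = 13/31 = 0.419, E = 3.8/15 = 0.253.
Ranked: F > B > D > E.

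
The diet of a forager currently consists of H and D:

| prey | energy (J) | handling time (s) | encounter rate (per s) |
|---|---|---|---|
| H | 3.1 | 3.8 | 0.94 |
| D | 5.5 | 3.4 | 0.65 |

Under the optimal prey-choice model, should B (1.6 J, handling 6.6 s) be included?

Intake rate on the current diet: R = (0.94×3.1 + 0.65×5.5) / (1 + 0.94×3.8 + 0.65×3.4) = 6.489/6.782 = 0.9568 J/s.
Profitability of B: 1.6/6.6 = 0.2424 J/s.
0.2424 < 0.9568, so adding B would lower the average — exclude it.

No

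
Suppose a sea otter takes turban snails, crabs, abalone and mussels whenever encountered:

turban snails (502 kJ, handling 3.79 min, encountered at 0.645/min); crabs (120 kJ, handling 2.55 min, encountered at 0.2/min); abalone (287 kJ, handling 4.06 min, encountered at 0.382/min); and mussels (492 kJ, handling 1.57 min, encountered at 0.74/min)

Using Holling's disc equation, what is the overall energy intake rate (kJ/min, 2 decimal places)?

123.21 kJ/min

R = (0.645×502 + 0.2×120 + 0.382×287 + 0.74×492) / (1 + 0.645×3.79 + 0.2×2.55 + 0.382×4.06 + 0.74×1.57) = 821.5/6.667 = 123.2 kJ/min.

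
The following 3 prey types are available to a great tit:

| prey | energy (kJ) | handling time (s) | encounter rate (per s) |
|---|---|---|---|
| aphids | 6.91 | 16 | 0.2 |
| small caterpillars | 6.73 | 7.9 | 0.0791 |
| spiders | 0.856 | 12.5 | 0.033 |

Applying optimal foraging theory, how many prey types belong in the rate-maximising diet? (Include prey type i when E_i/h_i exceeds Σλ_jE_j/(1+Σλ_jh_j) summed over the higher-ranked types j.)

2

E/h in descending order: small caterpillars 0.852, aphids 0.432, spiders 0.0685 kJ/s. The optimal diet is the largest prefix of this list for which every included type satisfies E_i/h_i > R on the types above it.
Rate on top 1: 0.3276. aphids: 0.432 > 0.3276 → include.
Rate on top 2: 0.3968. spiders: 0.0685 < 0.3968 → exclude; stop.
Optimal diet: small caterpillars, aphids — 2 of 3 types.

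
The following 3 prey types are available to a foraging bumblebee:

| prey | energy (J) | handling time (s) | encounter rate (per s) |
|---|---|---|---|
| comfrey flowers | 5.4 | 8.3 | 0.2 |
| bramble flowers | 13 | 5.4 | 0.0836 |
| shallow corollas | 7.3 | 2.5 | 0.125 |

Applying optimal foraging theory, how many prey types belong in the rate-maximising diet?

2

E/h in descending order: shallow corollas 2.92, bramble flowers 2.41, comfrey flowers 0.651 J/s. The optimal diet is the largest prefix of this list for which every included type satisfies E_i/h_i > R on the types above it.
Rate on top 1: 0.6952. bramble flowers: 2.41 > 0.6952 → include.
Rate on top 2: 1.133. comfrey flowers: 0.651 < 1.133 → exclude; stop.
Optimal diet: shallow corollas, bramble flowers — 2 of 3 types.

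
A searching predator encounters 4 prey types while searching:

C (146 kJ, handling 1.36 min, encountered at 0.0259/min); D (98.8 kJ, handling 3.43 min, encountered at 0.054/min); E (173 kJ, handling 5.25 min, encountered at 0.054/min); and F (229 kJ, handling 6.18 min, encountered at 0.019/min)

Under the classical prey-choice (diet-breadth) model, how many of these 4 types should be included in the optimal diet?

4

E/h in descending order: C 107, F 37.1, E 33, D 28.8 kJ/min. The optimal diet is the largest prefix of this list for which every included type satisfies E_i/h_i > R on the types above it.
Rate on top 1: 3.653. F: 37.1 > 3.653 → include.
Rate on top 2: 7.055. E: 33 > 7.055 → include.
Rate on top 3: 12.17. D: 28.8 > 12.17 → include.
Optimal diet: C, F, E, D — 4 of 4 types.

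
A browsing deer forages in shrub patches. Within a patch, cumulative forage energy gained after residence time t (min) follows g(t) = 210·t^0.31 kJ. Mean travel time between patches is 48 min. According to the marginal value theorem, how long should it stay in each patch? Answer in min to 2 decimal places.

Optimal t* satisfies g'(t*) = g(t*)/(T + t*).
g'(t) = 0.31·210·t^-0.69. Setting 0.31·210·t^-0.69 = 210·t^0.31/(48+t) gives 0.31(48+t) = t, so 0.69·t = 0.31×48.
t* = 0.31×48/0.69 = 21.57 min.

21.57 min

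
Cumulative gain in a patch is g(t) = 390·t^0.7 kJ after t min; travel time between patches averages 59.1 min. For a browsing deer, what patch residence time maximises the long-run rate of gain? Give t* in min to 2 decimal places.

Maximise g(t)/(T+t): set derivative to zero → g'(t)(T+t) = g(t).
g'(t) = 0.7·390·t^-0.3. Setting 0.7·390·t^-0.3 = 390·t^0.7/(59.1+t) gives 0.7(59.1+t) = t, so 0.30·t = 0.7×59.1.
t* = 0.7×59.1/0.30 = 137.9 min.

137.90 min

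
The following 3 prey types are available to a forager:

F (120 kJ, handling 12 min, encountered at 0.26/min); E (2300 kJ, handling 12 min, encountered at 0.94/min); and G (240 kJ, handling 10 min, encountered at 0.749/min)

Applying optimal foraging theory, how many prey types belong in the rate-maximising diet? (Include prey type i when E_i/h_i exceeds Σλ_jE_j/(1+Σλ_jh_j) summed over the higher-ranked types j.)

1

Profitabilities (E/h, kJ/min): E 192, G 24, F 10. Add prey in this order while the next type's profitability exceeds the intake rate on those already taken.
Rate on top 1: 176.1. G: 24 < 176.1 → exclude; stop.
Optimal diet: E — 1 of 3 types.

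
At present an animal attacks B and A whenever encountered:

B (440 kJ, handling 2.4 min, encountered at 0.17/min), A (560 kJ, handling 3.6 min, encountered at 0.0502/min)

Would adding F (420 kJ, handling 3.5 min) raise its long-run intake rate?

On B and A alone, R = ΣλE/(1+Σλh) = 102.9/1.589 = 64.78 kJ/min.
F: E/h = 420/3.5 = 120 kJ/min.
Since 120 > R, including F increases the long-run rate.

Yes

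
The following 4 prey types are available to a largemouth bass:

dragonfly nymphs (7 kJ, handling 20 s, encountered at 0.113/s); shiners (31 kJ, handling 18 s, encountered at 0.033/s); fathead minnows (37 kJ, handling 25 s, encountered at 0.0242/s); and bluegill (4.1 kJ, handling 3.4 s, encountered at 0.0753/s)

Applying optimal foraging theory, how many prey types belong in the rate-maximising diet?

3

E/h in descending order: shiners 1.72, fathead minnows 1.48, bluegill 1.21, dragonfly nymphs 0.35 kJ/s. The optimal diet is the largest prefix of this list for which every included type satisfies E_i/h_i > R on the types above it.
Rate on top 1: 0.6418. fathead minnows: 1.48 > 0.6418 → include.
Rate on top 2: 0.8724. bluegill: 1.21 > 0.8724 → include.
Rate on top 3: 0.9072. dragonfly nymphs: 0.35 < 0.9072 → exclude; stop.
Optimal diet: shiners, fathead minnows, bluegill — 3 of 4 types.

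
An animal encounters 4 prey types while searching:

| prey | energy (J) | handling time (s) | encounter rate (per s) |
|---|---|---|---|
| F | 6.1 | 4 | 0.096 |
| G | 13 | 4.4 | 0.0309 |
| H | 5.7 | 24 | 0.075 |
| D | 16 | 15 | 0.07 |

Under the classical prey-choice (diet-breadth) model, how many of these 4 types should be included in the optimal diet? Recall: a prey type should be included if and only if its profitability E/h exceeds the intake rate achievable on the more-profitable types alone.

Profitabilities (E/h, J/s): G 2.95, F 1.52, D 1.07, H 0.238. Add prey in this order while the next type's profitability exceeds the intake rate on those already taken.
Rate on top 1: 0.3536. F: 1.52 > 0.3536 → include.
Rate on top 2: 0.6496. D: 1.07 > 0.6496 → include.
Rate on top 3: 0.82. H: 0.238 < 0.82 → exclude; stop.
Optimal diet: G, F, D — 3 of 4 types.

3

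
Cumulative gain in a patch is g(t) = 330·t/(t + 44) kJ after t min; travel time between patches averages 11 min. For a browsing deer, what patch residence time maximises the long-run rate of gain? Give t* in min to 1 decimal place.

22.0 min

Optimal t* satisfies g'(t*) = g(t*)/(T + t*).
g'(t) = 330·44/(t + 44)². Setting 330·44/(t+44)² = 330t/[(t+44)(11+t)] gives 44(11+t) = t(t+44), so t² = 44×11 = 484.
t* = √484 = 22 min.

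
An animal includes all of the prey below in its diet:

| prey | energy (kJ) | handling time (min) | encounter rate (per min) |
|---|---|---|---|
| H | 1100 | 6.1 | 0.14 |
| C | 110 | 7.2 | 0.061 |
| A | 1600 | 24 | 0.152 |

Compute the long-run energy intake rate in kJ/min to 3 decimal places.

67.985 kJ/min

Energy encountered per unit search time: 0.14×1100 + 0.061×110 + 0.152×1600 = 403.9 kJ/min.
Handling time per unit search time: 0.14×6.1 + 0.061×7.2 + 0.152×24 = 4.941.
Rate = 403.9/(1 + 4.941) = 67.98 kJ/min.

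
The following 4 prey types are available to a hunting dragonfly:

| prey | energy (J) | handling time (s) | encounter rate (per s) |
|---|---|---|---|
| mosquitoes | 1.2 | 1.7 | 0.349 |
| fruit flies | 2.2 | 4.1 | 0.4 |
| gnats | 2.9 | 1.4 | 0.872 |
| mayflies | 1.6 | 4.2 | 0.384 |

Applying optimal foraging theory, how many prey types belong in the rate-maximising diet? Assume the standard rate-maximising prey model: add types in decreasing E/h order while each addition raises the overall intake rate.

Profitabilities (E/h, J/s): gnats 2.07, mosquitoes 0.706, fruit flies 0.537, mayflies 0.381. Add prey in this order while the next type's profitability exceeds the intake rate on those already taken.
Rate on top 1: 1.139. mosquitoes: 0.706 < 1.139 → exclude; stop.
Optimal diet: gnats — 1 of 4 types.

1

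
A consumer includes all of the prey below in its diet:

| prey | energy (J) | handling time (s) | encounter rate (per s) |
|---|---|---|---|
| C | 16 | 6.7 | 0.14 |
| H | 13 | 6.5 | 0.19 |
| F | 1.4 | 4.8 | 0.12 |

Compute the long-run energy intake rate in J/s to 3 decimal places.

1.301 J/s

R = (0.14×16 + 0.19×13 + 0.12×1.4) / (1 + 0.14×6.7 + 0.19×6.5 + 0.12×4.8) = 4.878/3.749 = 1.301 J/s.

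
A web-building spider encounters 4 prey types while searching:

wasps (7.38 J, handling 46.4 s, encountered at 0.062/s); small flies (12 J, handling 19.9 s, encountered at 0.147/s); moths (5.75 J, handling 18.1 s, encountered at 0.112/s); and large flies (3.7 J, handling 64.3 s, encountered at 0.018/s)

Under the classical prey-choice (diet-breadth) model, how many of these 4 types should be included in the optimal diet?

Profitabilities (E/h, J/s): small flies 0.603, moths 0.318, wasps 0.159, large flies 0.0575. Add prey in this order while the next type's profitability exceeds the intake rate on those already taken.
Rate on top 1: 0.4494. moths: 0.318 < 0.4494 → exclude; stop.
Optimal diet: small flies — 1 of 4 types.

1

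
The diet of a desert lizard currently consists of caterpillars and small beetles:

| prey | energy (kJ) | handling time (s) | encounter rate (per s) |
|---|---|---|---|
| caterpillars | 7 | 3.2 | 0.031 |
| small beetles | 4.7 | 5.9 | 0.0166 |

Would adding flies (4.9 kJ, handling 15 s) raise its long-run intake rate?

Yes

On caterpillars and small beetles alone, R = ΣλE/(1+Σλh) = 0.295/1.197 = 0.2464 kJ/s.
Profitability of flies: 4.9/15 = 0.3267 kJ/s.
Since 0.3267 > R, including flies increases the long-run rate.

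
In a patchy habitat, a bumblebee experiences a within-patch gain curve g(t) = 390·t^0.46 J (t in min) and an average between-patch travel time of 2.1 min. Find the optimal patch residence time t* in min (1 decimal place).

1.8 min

By the marginal value theorem, leave when the instantaneous gain rate g'(t) equals the habitat-wide average g(t)/(T + t).
g'(t) = 0.46·390·t^-0.54. Setting 0.46·390·t^-0.54 = 390·t^0.46/(2.1+t) gives 0.46(2.1+t) = t, so 0.54·t = 0.46×2.1.
t* = 0.46×2.1/0.54 = 1.789 min.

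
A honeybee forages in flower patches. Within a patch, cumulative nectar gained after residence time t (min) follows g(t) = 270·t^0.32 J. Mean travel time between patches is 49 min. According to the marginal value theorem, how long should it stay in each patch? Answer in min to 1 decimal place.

Optimal t* satisfies g'(t*) = g(t*)/(T + t*).
g'(t) = 0.32·270·t^-0.68. Setting 0.32·270·t^-0.68 = 270·t^0.32/(49+t) gives 0.32(49+t) = t, so 0.68·t = 0.32×49.
t* = 0.32×49/0.68 = 23.06 min.

23.1 min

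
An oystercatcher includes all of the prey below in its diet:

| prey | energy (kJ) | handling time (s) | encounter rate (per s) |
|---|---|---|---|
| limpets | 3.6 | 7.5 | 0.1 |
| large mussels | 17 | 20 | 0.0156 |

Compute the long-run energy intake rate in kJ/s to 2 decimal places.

Energy encountered per unit search time: 0.1×3.6 + 0.0156×17 = 0.6252 kJ/s.
Handling time per unit search time: 0.1×7.5 + 0.0156×20 = 1.062.
Rate = 0.6252/(1 + 1.062) = 0.3032 kJ/s.

0.30 kJ/s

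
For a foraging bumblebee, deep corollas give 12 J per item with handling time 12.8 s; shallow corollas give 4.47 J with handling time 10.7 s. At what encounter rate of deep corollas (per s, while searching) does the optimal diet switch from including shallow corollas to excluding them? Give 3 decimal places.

0.063 per s

Drop shallow corollas once their profitability E₂/h₂ falls below the rate achievable on deep corollas alone: E₂/h₂ = λE₁/(1 + λh₁).
Solve for λ: λE₁h₂ = E₂(1 + λh₁) → λ(E₁h₂ − E₂h₁) = E₂ → λ = E₂/(E₁h₂ − E₂h₁).
λ = 4.47/(12×10.7 − 4.47×12.8) = 4.47/71.18 = 0.0628 per s.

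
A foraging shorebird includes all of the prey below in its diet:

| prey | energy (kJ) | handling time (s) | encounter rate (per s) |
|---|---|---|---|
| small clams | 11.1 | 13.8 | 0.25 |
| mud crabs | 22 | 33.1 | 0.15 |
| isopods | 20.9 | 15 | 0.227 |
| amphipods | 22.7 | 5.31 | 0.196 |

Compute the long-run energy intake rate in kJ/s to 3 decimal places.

1.102 kJ/s

R = Σλ_iE_i / (1 + Σλ_ih_i)
Numerator: 0.25×11.1 + 0.15×22 + 0.227×20.9 + 0.196×22.7 = 15.27
Denominator: 1 + 0.25×13.8 + 0.15×33.1 + 0.227×15 + 0.196×5.31 = 13.86
R = 15.27/13.86 = 1.102 kJ/s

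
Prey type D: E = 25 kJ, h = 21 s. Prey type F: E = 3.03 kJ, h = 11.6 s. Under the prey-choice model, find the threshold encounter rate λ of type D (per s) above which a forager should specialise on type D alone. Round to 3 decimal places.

Drop type F once their profitability E₂/h₂ falls below the rate achievable on type D alone: E₂/h₂ = λE₁/(1 + λh₁).
Solve for λ: λE₁h₂ = E₂(1 + λh₁) → λ(E₁h₂ − E₂h₁) = E₂ → λ = E₂/(E₁h₂ − E₂h₁).
λ = 3.03/(25×11.6 − 3.03×21) = 3.03/226.4 = 0.01339 per s.

0.013 per s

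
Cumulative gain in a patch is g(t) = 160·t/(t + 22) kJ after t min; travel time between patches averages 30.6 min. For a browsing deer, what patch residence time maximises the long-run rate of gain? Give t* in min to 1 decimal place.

By the marginal value theorem, leave when the instantaneous gain rate g'(t) equals the habitat-wide average g(t)/(T + t).
g'(t) = 160·22/(t + 22)². Setting 160·22/(t+22)² = 160t/[(t+22)(30.6+t)] gives 22(30.6+t) = t(t+22), so t² = 22×30.6 = 673.2.
t* = √673.2 = 25.95 min.

25.9 min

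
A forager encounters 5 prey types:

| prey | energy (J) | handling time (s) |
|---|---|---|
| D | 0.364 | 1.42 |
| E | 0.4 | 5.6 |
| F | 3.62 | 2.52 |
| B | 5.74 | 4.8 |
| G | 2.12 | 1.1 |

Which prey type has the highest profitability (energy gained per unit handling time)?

In descending order of E/h:
G: 2.12/1.1 = 1.93 J/s
F: 3.62/2.52 = 1.44 J/s
B: 5.74/4.8 = 1.2 J/s
D: 0.364/1.42 = 0.256 J/s
E: 0.4/5.6 = 0.0714 J/s

G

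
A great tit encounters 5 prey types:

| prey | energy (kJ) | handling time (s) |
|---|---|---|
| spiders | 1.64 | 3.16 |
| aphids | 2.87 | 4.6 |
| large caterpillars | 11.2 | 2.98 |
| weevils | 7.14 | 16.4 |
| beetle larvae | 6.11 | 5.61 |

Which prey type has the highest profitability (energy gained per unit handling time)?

large caterpillars

In descending order of E/h:
large caterpillars: 11.2/2.98 = 3.76 kJ/s
beetle larvae: 6.11/5.61 = 1.09 kJ/s
aphids: 2.87/4.6 = 0.624 kJ/s
spiders: 1.64/3.16 = 0.519 kJ/s
weevils: 7.14/16.4 = 0.435 kJ/s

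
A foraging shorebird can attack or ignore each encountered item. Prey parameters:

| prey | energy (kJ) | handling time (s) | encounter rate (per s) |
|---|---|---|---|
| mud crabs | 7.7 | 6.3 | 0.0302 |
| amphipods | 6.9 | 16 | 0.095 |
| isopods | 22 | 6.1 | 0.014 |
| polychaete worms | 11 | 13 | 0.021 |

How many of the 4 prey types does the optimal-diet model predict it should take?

3

Profitabilities (E/h, kJ/s): isopods 3.61, mud crabs 1.22, polychaete worms 0.846, amphipods 0.431. Add prey in this order while the next type's profitability exceeds the intake rate on those already taken.
Rate on top 1: 0.2838. mud crabs: 1.22 > 0.2838 → include.
Rate on top 2: 0.4237. polychaete worms: 0.846 > 0.4237 → include.
Rate on top 3: 0.4982. amphipods: 0.431 < 0.4982 → exclude; stop.
Optimal diet: isopods, mud crabs, polychaete worms — 3 of 4 types.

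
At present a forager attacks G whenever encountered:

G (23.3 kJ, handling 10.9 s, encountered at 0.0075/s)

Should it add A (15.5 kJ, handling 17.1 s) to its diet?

On G alone, R = ΣλE/(1+Σλh) = 0.1747/1.082 = 0.1615 kJ/s.
Profitability of A: 15.5/17.1 = 0.9064 kJ/s.
Since 0.9064 > R, including A increases the long-run rate.

Yes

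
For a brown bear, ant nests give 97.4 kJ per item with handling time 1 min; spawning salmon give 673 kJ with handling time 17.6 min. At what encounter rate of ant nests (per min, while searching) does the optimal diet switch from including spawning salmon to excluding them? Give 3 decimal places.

The zero-one rule: include spawning salmon iff E₂/h₂ > λE₁/(1+λh₁). Equality gives the switch point.
λE₁h₂ = E₂ + λE₂h₁ ⇒ λ = E₂/(E₁h₂ − E₂h₁) = 673/(1714 − 673) = 0.6463 per min.

0.646 per min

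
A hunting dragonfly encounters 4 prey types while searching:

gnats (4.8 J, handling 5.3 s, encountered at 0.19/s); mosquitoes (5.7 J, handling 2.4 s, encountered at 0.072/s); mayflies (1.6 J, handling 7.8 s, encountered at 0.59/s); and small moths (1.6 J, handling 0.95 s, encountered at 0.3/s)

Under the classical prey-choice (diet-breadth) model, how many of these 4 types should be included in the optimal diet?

3

Rank by E/h (J/s): mosquitoes 2.38, small moths 1.68, gnats 0.906, mayflies 0.205. Include each in turn until the next type's E/h falls below the running intake rate.
Rate on top 1: 0.3499. small moths: 1.68 > 0.3499 → include.
Rate on top 2: 0.6108. gnats: 0.906 > 0.6108 → include.
Rate on top 3: 0.7313. mayflies: 0.205 < 0.7313 → exclude; stop.
Optimal diet: mosquitoes, small moths, gnats — 3 of 4 types.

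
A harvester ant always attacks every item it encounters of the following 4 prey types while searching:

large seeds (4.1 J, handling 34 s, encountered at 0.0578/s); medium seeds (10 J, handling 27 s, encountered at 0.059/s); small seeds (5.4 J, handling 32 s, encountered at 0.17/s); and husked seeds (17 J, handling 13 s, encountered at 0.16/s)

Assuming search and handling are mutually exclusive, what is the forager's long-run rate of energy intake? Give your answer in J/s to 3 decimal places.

0.370 J/s

Energy encountered per unit search time: 0.0578×4.1 + 0.059×10 + 0.17×5.4 + 0.16×17 = 4.465 J/s.
Handling time per unit search time: 0.0578×34 + 0.059×27 + 0.17×32 + 0.16×13 = 11.08.
Rate = 4.465/(1 + 11.08) = 0.3697 J/s.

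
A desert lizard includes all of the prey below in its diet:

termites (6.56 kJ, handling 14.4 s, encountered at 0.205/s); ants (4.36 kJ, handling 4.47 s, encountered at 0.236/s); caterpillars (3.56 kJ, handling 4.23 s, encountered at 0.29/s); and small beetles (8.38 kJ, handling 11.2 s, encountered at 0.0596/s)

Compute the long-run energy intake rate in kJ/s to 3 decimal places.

0.566 kJ/s

Energy encountered per unit search time: 0.205×6.56 + 0.236×4.36 + 0.29×3.56 + 0.0596×8.38 = 3.906 kJ/s.
Handling time per unit search time: 0.205×14.4 + 0.236×4.47 + 0.29×4.23 + 0.0596×11.2 = 5.901.
Rate = 3.906/(1 + 5.901) = 0.5659 kJ/s.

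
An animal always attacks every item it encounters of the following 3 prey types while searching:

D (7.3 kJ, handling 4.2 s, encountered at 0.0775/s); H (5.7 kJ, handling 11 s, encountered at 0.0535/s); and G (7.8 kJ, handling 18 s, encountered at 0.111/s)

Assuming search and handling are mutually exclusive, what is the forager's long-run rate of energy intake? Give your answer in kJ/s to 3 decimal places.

0.444 kJ/s

Energy encountered per unit search time: 0.0775×7.3 + 0.0535×5.7 + 0.111×7.8 = 1.736 kJ/s.
Handling time per unit search time: 0.0775×4.2 + 0.0535×11 + 0.111×18 = 2.912.
Rate = 1.736/(1 + 2.912) = 0.4439 kJ/s.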